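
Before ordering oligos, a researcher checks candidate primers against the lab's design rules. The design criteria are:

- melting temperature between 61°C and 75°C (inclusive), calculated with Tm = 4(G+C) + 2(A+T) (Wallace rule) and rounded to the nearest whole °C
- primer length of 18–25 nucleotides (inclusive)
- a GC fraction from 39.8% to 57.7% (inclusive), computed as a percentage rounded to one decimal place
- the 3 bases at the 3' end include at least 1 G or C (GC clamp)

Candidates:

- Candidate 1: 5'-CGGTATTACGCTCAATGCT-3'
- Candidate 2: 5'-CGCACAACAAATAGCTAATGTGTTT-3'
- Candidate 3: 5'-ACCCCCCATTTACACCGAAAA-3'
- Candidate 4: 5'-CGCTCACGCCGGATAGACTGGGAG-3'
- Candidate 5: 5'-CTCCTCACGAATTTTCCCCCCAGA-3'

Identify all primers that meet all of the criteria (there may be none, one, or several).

Candidate 1 (19 nt, A=4 T=6 G=4 C=5): Tm = 2·10 + 4·9 = 56°C, outside 61–75°C ✗; length 19 ✓; GC 9/19 = 47.4% ✓; 3' end GCT has 2 G/C ✓ — fails.
Candidate 2 (25 nt, A=9 T=7 G=4 C=5): Tm = 2·16 + 4·9 = 68°C ✓; length 25 ✓; GC 9/25 = 36.0%, outside 39.8–57.7% ✗; 3' end TTT has 0 G/C, need ≥1 ✗ — fails.
Candidate 3 (21 nt, A=8 T=3 G=1 C=9): Tm = 2·11 + 4·10 = 62°C ✓; length 21 ✓; GC 10/21 = 47.6% ✓; 3' end AAA has 0 G/C, need ≥1 ✗ — fails.
Candidate 4 (24 nt, A=5 T=3 G=9 C=7): Tm = 2·8 + 4·16 = 80°C, outside 61–75°C ✗; length 24 ✓; GC 16/24 = 66.7%, outside 39.8–57.7% ✗; 3' end GAG has 2 G/C ✓ — fails.
Candidate 5 (24 nt, A=5 T=6 G=2 C=11): Tm = 2·11 + 4·13 = 74°C ✓; length 24 ✓; GC 13/24 = 54.2% ✓; 3' end AGA has 1 G/C ✓ — passes.

Candidate 5 only.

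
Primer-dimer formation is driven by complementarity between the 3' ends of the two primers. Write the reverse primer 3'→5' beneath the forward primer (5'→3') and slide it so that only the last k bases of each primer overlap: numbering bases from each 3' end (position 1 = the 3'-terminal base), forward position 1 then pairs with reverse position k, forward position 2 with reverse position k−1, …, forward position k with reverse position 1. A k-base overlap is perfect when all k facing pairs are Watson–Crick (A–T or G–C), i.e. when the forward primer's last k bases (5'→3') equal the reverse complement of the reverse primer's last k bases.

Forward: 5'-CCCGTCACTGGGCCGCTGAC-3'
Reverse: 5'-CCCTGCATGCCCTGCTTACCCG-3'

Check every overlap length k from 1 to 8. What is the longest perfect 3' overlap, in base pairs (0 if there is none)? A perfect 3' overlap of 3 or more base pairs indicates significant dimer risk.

Longest perfect overlap: 1 complementary base pair; below the dimer-risk threshold (threshold 3).

Last 8 bases (5'→3') — forward …CCGCTGAC, reverse …CTTACCCG.
Reverse complement of the reverse primer's last 8 bases: CGGGTAAG; its first k bases are the reverse complement of the reverse primer's last k bases, so a perfect k-base overlap needs the forward primer's last k bases to equal them.
Comparing (forward last k vs required): k=1: C vs C ✓; k=2: AC vs CG ✗; k=3: GAC vs CGG ✗; k=4: TGAC vs CGGG ✗; k=5: CTGAC vs CGGGT ✗; k=6: GCTGAC vs CGGGTA ✗; k=7: CGCTGAC vs CGGGTAA ✗; k=8: CCGCTGAC vs CGGGTAAG ✗.
Only k = 1 is perfect, so the longest perfect 3' overlap is 1.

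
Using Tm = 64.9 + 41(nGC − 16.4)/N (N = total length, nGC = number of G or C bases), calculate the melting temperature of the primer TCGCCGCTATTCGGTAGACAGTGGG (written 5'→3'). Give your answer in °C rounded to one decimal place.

Base counts: A=4, T=6, G=9, C=6; G+C = 15, N = 25.
Tm = 64.9 + 41·(15 − 16.4)/25 = 64.9 + -57.40/25 = 62.6°C.

62.6°C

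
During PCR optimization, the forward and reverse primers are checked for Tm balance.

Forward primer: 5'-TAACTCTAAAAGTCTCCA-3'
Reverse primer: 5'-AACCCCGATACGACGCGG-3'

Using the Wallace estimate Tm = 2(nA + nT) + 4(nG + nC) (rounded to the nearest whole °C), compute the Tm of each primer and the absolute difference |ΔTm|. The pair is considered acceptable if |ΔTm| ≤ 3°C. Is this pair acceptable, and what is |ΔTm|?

|ΔTm| = 12°C; the pair is not acceptable.

Forward: A=7 T=5 G=1 C=5 → Tm = 2·12 + 4·6 = 48°C.
Reverse: A=5 T=1 G=5 C=7 → Tm = 2·6 + 4·12 = 60°C.
|ΔTm| = |48 − 60| = 12°C, > 3°C.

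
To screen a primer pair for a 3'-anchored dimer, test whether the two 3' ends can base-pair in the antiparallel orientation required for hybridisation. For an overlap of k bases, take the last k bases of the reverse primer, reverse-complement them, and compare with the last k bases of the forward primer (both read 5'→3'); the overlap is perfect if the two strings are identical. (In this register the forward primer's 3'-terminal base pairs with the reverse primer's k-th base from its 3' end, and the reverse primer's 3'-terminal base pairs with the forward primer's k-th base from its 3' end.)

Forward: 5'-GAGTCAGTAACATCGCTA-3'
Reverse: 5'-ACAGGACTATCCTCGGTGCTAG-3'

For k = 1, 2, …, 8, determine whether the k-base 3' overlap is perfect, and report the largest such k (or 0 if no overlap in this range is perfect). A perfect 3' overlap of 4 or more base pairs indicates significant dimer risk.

Longest perfect overlap: 3 complementary base pairs; below the dimer-risk threshold (threshold 4).

Last 8 bases (5'→3') — forward …CATCGCTA, reverse …GGTGCTAG.
Reverse complement of the reverse primer's last 8 bases: CTAGCACC; its first k bases are the reverse complement of the reverse primer's last k bases, so a perfect k-base overlap needs the forward primer's last k bases to equal them.
Comparing (forward last k vs required): k=1: A vs C ✗; k=2: TA vs CT ✗; k=3: CTA vs CTA ✓; k=4: GCTA vs CTAG ✗; k=5: CGCTA vs CTAGC ✗; k=6: TCGCTA vs CTAGCA ✗; k=7: ATCGCTA vs CTAGCAC ✗; k=8: CATCGCTA vs CTAGCACC ✗.
Only k = 3 is perfect, so the longest perfect 3' overlap is 3.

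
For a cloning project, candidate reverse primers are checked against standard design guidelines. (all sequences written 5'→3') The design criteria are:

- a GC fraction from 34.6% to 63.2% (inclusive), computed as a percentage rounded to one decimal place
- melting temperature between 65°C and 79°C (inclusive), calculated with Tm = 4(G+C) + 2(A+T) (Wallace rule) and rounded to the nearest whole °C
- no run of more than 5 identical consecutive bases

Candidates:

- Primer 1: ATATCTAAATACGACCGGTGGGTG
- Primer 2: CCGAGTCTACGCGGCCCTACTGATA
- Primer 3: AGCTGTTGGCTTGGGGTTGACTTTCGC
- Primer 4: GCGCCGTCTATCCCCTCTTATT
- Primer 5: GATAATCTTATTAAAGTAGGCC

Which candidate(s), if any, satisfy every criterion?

Primer 1 and Primer 4.

Primer 1 (24 nt, A=7 T=6 G=7 C=4): GC 11/24 = 45.8% ✓; Tm = 2·13 + 4·11 = 70°C ✓; longest run = 3 ✓ — passes.
Primer 2 (25 nt, A=5 T=5 G=6 C=9): GC 15/25 = 60.0% ✓; Tm = 2·10 + 4·15 = 80°C, outside 65–79°C ✗; longest run = 3 ✓ — fails.
Primer 3 (27 nt, A=2 T=10 G=10 C=5): GC 15/27 = 55.6% ✓; Tm = 2·12 + 4·15 = 84°C, outside 65–79°C ✗; longest run = 4 ✓ — fails.
Primer 4 (22 nt, A=2 T=8 G=3 C=9): GC 12/22 = 54.5% ✓; Tm = 2·10 + 4·12 = 68°C ✓; longest run = 4 ✓ — passes.
Primer 5 (22 nt, A=8 T=7 G=4 C=3): GC 7/22 = 31.8%, outside 34.6–63.2% ✗; Tm = 2·15 + 4·7 = 58°C, outside 65–79°C ✗; longest run = 3 ✓ — fails.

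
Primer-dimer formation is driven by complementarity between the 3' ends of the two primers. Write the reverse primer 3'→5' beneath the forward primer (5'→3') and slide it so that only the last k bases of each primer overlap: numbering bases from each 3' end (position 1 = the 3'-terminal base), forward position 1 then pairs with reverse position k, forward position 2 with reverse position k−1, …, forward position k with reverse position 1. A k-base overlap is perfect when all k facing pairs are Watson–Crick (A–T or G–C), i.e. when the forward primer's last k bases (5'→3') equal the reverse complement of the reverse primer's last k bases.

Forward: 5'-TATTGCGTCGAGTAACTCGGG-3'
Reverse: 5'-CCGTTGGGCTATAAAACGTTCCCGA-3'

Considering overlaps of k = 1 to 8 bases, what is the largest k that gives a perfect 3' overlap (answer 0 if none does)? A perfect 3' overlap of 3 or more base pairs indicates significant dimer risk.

Last 8 bases (5'→3') — forward …AACTCGGG, reverse …GTTCCCGA.
Reverse complement of the reverse primer's last 8 bases: TCGGGAAC; its first k bases are the reverse complement of the reverse primer's last k bases, so a perfect k-base overlap needs the forward primer's last k bases to equal them.
Comparing (forward last k vs required): k=1: G vs T ✗; k=2: GG vs TC ✗; k=3: GGG vs TCG ✗; k=4: CGGG vs TCGG ✗; k=5: TCGGG vs TCGGG ✓; k=6: CTCGGG vs TCGGGA ✗; k=7: ACTCGGG vs TCGGGAA ✗; k=8: AACTCGGG vs TCGGGAAC ✗.
Only k = 5 is perfect, so the longest perfect 3' overlap is 5.

Longest perfect overlap: 5 complementary base pairs; significant dimer risk (threshold 3).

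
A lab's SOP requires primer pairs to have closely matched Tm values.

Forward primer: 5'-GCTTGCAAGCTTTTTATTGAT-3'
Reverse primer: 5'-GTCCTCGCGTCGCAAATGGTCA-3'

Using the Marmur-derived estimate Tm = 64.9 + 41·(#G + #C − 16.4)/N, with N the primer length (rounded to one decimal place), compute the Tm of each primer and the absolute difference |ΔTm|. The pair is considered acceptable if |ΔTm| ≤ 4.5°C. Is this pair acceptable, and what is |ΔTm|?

|ΔTm| = 12.1°C; the pair is not acceptable.

Forward: G+C = 7, N = 21 → Tm = 64.9 + 41·(7 − 16.4)/21 = 46.5°C.
Reverse: G+C = 13, N = 22 → Tm = 64.9 + 41·(13 − 16.4)/22 = 58.6°C.
|ΔTm| = |46.5 − 58.6| = 12.1°C, > 4.5°C.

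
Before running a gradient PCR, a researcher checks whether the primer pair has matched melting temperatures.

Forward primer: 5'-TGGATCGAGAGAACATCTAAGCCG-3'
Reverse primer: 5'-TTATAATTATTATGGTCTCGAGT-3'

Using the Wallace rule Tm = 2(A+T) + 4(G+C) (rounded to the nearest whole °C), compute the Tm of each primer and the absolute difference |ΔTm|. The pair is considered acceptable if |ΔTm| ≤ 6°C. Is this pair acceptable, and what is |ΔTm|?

|ΔTm| = 14°C; the pair is not acceptable.

Forward: A=8 T=4 G=7 C=5 → Tm = 2·12 + 4·12 = 72°C.
Reverse: A=6 T=11 G=4 C=2 → Tm = 2·17 + 4·6 = 58°C.
|ΔTm| = |72 − 58| = 14°C, > 6°C.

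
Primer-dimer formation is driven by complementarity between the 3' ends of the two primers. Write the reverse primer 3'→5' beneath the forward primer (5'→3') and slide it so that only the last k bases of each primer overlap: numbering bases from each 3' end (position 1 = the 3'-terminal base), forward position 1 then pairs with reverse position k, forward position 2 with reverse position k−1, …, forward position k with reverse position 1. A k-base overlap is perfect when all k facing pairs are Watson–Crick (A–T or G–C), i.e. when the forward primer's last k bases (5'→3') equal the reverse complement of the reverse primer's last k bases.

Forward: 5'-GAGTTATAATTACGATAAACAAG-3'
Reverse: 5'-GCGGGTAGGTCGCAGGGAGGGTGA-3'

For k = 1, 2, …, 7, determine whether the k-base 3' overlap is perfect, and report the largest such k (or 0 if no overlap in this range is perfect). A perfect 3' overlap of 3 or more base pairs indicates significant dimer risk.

Longest perfect overlap: 0 complementary base pairs; below the dimer-risk threshold (threshold 3).

Last 7 bases (5'→3') — forward …AAACAAG, reverse …AGGGTGA.
Reverse complement of the reverse primer's last 7 bases: TCACCCT; its first k bases are the reverse complement of the reverse primer's last k bases, so a perfect k-base overlap needs the forward primer's last k bases to equal them.
Comparing (forward last k vs required): k=1: G vs T ✗; k=2: AG vs TC ✗; k=3: AAG vs TCA ✗; k=4: CAAG vs TCAC ✗; k=5: ACAAG vs TCACC ✗; k=6: AACAAG vs TCACCC ✗; k=7: AAACAAG vs TCACCCT ✗.
No overlap length from 1 to 7 is perfect, so the longest perfect 3' overlap is 0.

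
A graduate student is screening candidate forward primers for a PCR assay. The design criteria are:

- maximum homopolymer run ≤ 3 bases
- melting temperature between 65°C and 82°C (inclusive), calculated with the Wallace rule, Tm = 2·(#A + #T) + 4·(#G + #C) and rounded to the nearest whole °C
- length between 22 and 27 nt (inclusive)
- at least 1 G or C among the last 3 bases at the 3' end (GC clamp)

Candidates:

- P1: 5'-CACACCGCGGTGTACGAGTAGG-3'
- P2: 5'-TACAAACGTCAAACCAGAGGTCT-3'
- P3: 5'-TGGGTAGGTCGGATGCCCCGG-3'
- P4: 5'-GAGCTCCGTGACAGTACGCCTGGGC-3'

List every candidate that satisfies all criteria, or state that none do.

P1 and P2.

P1 (22 nt, A=5 T=3 G=8 C=6): longest run = 2 ✓; Tm = 2·8 + 4·14 = 72°C ✓; length 22 ✓; 3' end AGG has 2 G/C ✓ — passes.
P2 (23 nt, A=9 T=4 G=4 C=6): longest run = 3 ✓; Tm = 2·13 + 4·10 = 66°C ✓; length 23 ✓; 3' end TCT has 1 G/C ✓ — passes.
P3 (21 nt, A=2 T=4 G=10 C=5): longest run = 4, exceeds 3 ✗; Tm = 2·6 + 4·15 = 72°C ✓; length 21, outside 22–27 ✗; 3' end CGG has 3 G/C ✓ — fails.
P4 (25 nt, A=4 T=4 G=9 C=8): longest run = 3 ✓; Tm = 2·8 + 4·17 = 84°C, outside 65–82°C ✗; length 25 ✓; 3' end GGC has 3 G/C ✓ — fails.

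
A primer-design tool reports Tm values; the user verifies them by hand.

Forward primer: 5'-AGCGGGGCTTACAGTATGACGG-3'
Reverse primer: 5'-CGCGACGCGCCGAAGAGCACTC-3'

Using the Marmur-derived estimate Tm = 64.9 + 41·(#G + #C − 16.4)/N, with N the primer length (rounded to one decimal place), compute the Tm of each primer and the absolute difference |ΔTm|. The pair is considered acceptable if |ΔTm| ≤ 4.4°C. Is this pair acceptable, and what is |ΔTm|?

|ΔTm| = 5.6°C; the pair is not acceptable.

Forward: G+C = 13, N = 22 → Tm = 64.9 + 41·(13 − 16.4)/22 = 58.6°C.
Reverse: G+C = 16, N = 22 → Tm = 64.9 + 41·(16 − 16.4)/22 = 64.2°C.
|ΔTm| = |58.6 − 64.2| = 5.6°C, > 4.4°C.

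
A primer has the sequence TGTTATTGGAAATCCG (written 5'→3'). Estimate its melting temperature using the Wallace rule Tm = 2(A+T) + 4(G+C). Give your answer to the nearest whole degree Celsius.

44°C

Base counts: A=4, T=6, G=4, C=2 (length 16).
Tm = 2·(4+6) + 4·(4+2) = 2·10 + 4·6 = 20 + 24 = 44°C.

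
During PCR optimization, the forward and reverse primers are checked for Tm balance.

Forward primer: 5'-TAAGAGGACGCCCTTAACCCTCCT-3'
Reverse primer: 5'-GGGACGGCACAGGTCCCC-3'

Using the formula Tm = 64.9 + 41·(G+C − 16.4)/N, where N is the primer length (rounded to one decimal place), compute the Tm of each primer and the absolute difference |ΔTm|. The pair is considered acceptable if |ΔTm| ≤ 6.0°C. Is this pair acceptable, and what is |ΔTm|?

|ΔTm| = 0.3°C; the pair is acceptable.

Forward: G+C = 13, N = 24 → Tm = 64.9 + 41·(13 − 16.4)/24 = 59.1°C.
Reverse: G+C = 14, N = 18 → Tm = 64.9 + 41·(14 − 16.4)/18 = 59.4°C.
|ΔTm| = |59.1 − 59.4| = 0.3°C, ≤ 6.0°C.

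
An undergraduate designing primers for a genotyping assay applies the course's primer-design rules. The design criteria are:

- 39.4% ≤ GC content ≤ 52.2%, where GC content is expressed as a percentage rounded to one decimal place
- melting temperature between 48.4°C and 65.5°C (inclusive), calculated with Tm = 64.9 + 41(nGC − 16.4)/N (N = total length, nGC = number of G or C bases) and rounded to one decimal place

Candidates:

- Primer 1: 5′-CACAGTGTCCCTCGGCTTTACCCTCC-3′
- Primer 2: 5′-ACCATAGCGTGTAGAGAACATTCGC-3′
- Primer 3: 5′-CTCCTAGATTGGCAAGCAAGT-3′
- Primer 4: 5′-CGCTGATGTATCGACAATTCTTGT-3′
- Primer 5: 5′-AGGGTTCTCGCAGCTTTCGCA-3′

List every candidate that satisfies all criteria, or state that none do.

Primer 2, Primer 3 and Primer 4.

Primer 1 (26 nt, A=3 T=7 G=4 C=12): GC 16/26 = 61.5%, outside 39.4–52.2% ✗; Tm = 64.9 + 41·(16 − 16.4)/26 = 64.3°C ✓ — fails.
Primer 2 (25 nt, A=8 T=5 G=6 C=6): GC 12/25 = 48.0% ✓; Tm = 64.9 + 41·(12 − 16.4)/25 = 57.7°C ✓ — passes.
Primer 3 (21 nt, A=6 T=5 G=5 C=5): GC 10/21 = 47.6% ✓; Tm = 64.9 + 41·(10 − 16.4)/21 = 52.4°C ✓ — passes.
Primer 4 (24 nt, A=5 T=9 G=5 C=5): GC 10/24 = 41.7% ✓; Tm = 64.9 + 41·(10 − 16.4)/24 = 54.0°C ✓ — passes.
Primer 5 (21 nt, A=3 T=6 G=6 C=6): GC 12/21 = 57.1%, outside 39.4–52.2% ✗; Tm = 64.9 + 41·(12 − 16.4)/21 = 56.3°C ✓ — fails.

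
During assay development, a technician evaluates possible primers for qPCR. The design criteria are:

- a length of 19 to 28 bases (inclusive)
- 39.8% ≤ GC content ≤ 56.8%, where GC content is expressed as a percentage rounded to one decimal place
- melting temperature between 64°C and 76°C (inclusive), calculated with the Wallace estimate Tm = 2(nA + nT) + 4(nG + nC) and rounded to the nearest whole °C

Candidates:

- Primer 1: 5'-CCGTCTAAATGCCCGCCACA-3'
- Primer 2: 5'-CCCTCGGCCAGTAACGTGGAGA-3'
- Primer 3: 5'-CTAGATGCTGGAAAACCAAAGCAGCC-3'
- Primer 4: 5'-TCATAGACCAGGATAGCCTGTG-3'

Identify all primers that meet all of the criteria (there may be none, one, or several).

Primer 4 only.

Primer 1 (20 nt, A=5 T=3 G=3 C=9): length 20 ✓; GC 12/20 = 60.0%, outside 39.8–56.8% ✗; Tm = 2·8 + 4·12 = 64°C ✓ — fails.
Primer 2 (22 nt, A=5 T=3 G=7 C=7): length 22 ✓; GC 14/22 = 63.6%, outside 39.8–56.8% ✗; Tm = 2·8 + 4·14 = 72°C ✓ — fails.
Primer 3 (26 nt, A=10 T=3 G=6 C=7): length 26 ✓; GC 13/26 = 50.0% ✓; Tm = 2·13 + 4·13 = 78°C, outside 64–76°C ✗ — fails.
Primer 4 (22 nt, A=6 T=5 G=6 C=5): length 22 ✓; GC 11/22 = 50.0% ✓; Tm = 2·11 + 4·11 = 66°C ✓ — passes.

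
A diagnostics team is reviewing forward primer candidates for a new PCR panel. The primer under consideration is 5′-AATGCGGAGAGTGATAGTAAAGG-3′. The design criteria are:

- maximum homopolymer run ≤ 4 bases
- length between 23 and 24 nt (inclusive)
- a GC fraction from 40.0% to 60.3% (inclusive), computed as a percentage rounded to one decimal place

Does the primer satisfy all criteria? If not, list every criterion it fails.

Meets all criteria.

Base counts: A=9, T=4, G=9, C=1 (length 23).
homopolymer run: longest run = 3 ✓
length: length 23 ✓
GC content: GC 10/23 = 43.5% ✓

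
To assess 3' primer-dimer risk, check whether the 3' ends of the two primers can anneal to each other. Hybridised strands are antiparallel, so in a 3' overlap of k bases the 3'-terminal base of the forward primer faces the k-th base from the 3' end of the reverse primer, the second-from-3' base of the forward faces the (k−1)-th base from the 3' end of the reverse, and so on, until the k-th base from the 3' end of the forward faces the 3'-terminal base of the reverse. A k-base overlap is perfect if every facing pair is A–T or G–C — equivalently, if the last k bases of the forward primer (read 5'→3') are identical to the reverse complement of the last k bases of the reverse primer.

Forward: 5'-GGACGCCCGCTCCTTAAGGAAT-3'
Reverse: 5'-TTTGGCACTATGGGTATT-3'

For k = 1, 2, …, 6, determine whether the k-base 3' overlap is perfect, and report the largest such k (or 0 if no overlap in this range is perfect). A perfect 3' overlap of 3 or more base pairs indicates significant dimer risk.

Last 6 bases (5'→3') — forward …AGGAAT, reverse …GGTATT.
Reverse complement of the reverse primer's last 6 bases: AATACC; its first k bases are the reverse complement of the reverse primer's last k bases, so a perfect k-base overlap needs the forward primer's last k bases to equal them.
Comparing (forward last k vs required): k=1: T vs A ✗; k=2: AT vs AA ✗; k=3: AAT vs AAT ✓; k=4: GAAT vs AATA ✗; k=5: GGAAT vs AATAC ✗; k=6: AGGAAT vs AATACC ✗.
Only k = 3 is perfect, so the longest perfect 3' overlap is 3.

Longest perfect overlap: 3 complementary base pairs; significant dimer risk (threshold 3).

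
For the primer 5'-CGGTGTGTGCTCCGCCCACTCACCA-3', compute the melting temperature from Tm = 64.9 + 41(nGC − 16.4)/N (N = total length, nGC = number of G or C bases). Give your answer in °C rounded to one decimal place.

65.9°C

Base counts: A=3, T=5, G=6, C=11; G+C = 17, N = 25.
Tm = 64.9 + 41·(17 − 16.4)/25 = 64.9 + 24.60/25 = 65.9°C.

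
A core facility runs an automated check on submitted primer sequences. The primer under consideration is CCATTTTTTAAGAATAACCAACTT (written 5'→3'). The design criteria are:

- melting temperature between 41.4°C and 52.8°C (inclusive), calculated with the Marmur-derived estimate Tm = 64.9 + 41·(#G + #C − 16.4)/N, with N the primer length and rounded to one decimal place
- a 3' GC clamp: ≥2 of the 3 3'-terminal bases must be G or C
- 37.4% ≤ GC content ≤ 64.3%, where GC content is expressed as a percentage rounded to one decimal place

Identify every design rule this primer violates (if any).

Base counts: A=9, T=9, G=1, C=5 (length 24).
Tm: Tm = 64.9 + 41·(6 − 16.4)/24 = 47.1°C ✓
GC clamp: 3' end CTT has 1 G/C, need ≥2 ✗
GC content: GC 6/24 = 25.0%, outside 37.4–64.3% ✗

Fails: GC clamp, GC content.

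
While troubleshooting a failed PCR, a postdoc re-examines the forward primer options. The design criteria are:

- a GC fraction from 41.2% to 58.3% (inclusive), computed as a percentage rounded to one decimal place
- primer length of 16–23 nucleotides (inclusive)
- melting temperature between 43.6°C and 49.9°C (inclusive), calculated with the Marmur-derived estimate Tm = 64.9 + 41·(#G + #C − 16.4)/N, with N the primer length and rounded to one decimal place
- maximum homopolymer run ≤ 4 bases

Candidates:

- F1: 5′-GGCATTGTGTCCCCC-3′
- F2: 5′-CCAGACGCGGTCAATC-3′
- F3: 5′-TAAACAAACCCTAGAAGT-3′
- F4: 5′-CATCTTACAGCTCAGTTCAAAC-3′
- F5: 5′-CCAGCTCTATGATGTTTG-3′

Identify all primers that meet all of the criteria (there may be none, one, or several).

F1 (15 nt, A=1 T=4 G=4 C=6): GC 10/15 = 66.7%, outside 41.2–58.3% ✗; length 15, outside 16–23 ✗; Tm = 64.9 + 41·(10 − 16.4)/15 = 47.4°C ✓; longest run = 5, exceeds 4 ✗ — fails.
F2 (16 nt, A=4 T=2 G=4 C=6): GC 10/16 = 62.5%, outside 41.2–58.3% ✗; length 16 ✓; Tm = 64.9 + 41·(10 − 16.4)/16 = 48.5°C ✓; longest run = 2 ✓ — fails.
F3 (18 nt, A=9 T=3 G=2 C=4): GC 6/18 = 33.3%, outside 41.2–58.3% ✗; length 18 ✓; Tm = 64.9 + 41·(6 − 16.4)/18 = 41.2°C, outside 43.6–49.9°C ✗; longest run = 3 ✓ — fails.
F4 (22 nt, A=7 T=6 G=2 C=7): GC 9/22 = 40.9%, outside 41.2–58.3% ✗; length 22 ✓; Tm = 64.9 + 41·(9 − 16.4)/22 = 51.1°C, outside 43.6–49.9°C ✗; longest run = 3 ✓ — fails.
F5 (18 nt, A=3 T=7 G=4 C=4): GC 8/18 = 44.4% ✓; length 18 ✓; Tm = 64.9 + 41·(8 − 16.4)/18 = 45.8°C ✓; longest run = 3 ✓ — passes.

F5 only.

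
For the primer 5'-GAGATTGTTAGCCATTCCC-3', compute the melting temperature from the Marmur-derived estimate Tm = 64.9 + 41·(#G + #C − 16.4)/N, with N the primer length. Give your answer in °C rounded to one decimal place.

48.9°C

Base counts: A=4, T=6, G=4, C=5; G+C = 9, N = 19.
Tm = 64.9 + 41·(9 − 16.4)/19 = 64.9 + -303.40/19 = 48.9°C.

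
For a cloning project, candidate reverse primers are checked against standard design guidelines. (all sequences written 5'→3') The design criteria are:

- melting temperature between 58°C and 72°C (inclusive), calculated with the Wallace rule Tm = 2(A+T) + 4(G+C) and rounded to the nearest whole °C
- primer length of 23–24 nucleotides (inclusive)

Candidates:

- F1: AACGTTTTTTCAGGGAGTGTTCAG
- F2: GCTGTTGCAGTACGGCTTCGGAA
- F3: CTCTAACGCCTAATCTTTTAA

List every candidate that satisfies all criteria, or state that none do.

F1 (24 nt, A=5 T=9 G=7 C=3): Tm = 2·14 + 4·10 = 68°C ✓; length 24 ✓ — passes.
F2 (23 nt, A=4 T=6 G=8 C=5): Tm = 2·10 + 4·13 = 72°C ✓; length 23 ✓ — passes.
F3 (21 nt, A=6 T=8 G=1 C=6): Tm = 2·14 + 4·7 = 56°C, outside 58–72°C ✗; length 21, outside 23–24 ✗ — fails.

F1 and F2.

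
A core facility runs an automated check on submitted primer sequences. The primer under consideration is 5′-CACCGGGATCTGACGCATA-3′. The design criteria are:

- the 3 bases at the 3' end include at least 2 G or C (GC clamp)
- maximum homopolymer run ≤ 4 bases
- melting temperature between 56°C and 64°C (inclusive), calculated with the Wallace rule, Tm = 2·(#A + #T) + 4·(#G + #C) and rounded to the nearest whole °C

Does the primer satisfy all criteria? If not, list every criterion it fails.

Base counts: A=5, T=3, G=5, C=6 (length 19).
GC clamp: 3' end ATA has 0 G/C, need ≥2 ✗
homopolymer run: longest run = 3 ✓
Tm: Tm = 2·8 + 4·11 = 60°C ✓

Fails: GC clamp.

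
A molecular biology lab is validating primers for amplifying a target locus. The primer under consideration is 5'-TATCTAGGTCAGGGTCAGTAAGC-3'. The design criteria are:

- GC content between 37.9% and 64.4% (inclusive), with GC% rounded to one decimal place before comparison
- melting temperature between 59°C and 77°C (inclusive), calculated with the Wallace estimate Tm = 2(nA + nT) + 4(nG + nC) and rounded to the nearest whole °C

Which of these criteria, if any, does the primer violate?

Meets all criteria.

Base counts: A=6, T=6, G=7, C=4 (length 23).
GC content: GC 11/23 = 47.8% ✓
Tm: Tm = 2·12 + 4·11 = 68°C ✓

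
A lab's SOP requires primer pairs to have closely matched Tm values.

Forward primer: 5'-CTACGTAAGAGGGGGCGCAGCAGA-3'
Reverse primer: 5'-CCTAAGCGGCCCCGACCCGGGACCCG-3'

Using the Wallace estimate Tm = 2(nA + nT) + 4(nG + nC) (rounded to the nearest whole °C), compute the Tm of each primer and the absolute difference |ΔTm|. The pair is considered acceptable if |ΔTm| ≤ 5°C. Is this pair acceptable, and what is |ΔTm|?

Forward: A=7 T=2 G=10 C=5 → Tm = 2·9 + 4·15 = 78°C.
Reverse: A=4 T=1 G=8 C=13 → Tm = 2·5 + 4·21 = 94°C.
|ΔTm| = |78 − 94| = 16°C, > 5°C.

|ΔTm| = 16°C; the pair is not acceptable.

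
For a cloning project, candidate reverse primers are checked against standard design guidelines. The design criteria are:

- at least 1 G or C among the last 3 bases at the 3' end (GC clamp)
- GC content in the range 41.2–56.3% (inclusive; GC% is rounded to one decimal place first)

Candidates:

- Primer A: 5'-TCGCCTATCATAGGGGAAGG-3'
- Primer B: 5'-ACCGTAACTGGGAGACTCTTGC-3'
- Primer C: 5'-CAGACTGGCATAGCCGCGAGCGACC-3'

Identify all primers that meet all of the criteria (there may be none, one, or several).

Primer A and Primer B.

Primer A (20 nt, A=5 T=4 G=7 C=4): 3' end AGG has 2 G/C ✓; GC 11/20 = 55.0% ✓ — passes.
Primer B (22 nt, A=5 T=5 G=6 C=6): 3' end TGC has 2 G/C ✓; GC 12/22 = 54.5% ✓ — passes.
Primer C (25 nt, A=6 T=2 G=8 C=9): 3' end ACC has 2 G/C ✓; GC 17/25 = 68.0%, outside 41.2–56.3% ✗ — fails.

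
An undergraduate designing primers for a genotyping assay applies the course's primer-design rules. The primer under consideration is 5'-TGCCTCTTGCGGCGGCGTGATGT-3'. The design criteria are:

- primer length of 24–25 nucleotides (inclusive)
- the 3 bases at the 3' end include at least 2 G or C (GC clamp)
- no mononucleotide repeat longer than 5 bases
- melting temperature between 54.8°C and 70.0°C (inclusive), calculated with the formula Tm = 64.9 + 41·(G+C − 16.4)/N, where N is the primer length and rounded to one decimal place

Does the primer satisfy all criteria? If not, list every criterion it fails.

Base counts: A=1, T=7, G=9, C=6 (length 23).
length: length 23, outside 24–25 ✗
GC clamp: 3' end TGT has 1 G/C, need ≥2 ✗
homopolymer run: longest run = 2 ✓
Tm: Tm = 64.9 + 41·(15 − 16.4)/23 = 62.4°C ✓

Fails: length, GC clamp.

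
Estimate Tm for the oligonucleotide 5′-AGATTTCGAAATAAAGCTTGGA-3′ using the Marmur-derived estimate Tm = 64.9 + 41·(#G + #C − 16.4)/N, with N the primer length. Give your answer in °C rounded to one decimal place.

Base counts: A=9, T=6, G=5, C=2; G+C = 7, N = 22.
Tm = 64.9 + 41·(7 − 16.4)/22 = 64.9 + -385.40/22 = 47.4°C.

47.4°C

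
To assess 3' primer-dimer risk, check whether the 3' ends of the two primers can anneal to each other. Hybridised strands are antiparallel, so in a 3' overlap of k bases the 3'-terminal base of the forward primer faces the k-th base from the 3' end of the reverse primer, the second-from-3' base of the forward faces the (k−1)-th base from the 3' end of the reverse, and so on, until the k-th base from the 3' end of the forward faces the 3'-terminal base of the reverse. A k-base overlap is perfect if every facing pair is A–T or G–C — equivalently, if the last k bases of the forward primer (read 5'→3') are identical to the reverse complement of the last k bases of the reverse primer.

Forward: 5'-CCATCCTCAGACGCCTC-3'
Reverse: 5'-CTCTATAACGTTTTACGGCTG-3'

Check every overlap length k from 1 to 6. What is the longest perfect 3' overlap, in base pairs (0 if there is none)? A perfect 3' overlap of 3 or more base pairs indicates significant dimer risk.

Last 6 bases (5'→3') — forward …CGCCTC, reverse …CGGCTG.
Reverse complement of the reverse primer's last 6 bases: CAGCCG; its first k bases are the reverse complement of the reverse primer's last k bases, so a perfect k-base overlap needs the forward primer's last k bases to equal them.
Comparing (forward last k vs required): k=1: C vs C ✓; k=2: TC vs CA ✗; k=3: CTC vs CAG ✗; k=4: CCTC vs CAGC ✗; k=5: GCCTC vs CAGCC ✗; k=6: CGCCTC vs CAGCCG ✗.
Only k = 1 is perfect, so the longest perfect 3' overlap is 1.

Longest perfect overlap: 1 complementary base pair; below the dimer-risk threshold (threshold 3).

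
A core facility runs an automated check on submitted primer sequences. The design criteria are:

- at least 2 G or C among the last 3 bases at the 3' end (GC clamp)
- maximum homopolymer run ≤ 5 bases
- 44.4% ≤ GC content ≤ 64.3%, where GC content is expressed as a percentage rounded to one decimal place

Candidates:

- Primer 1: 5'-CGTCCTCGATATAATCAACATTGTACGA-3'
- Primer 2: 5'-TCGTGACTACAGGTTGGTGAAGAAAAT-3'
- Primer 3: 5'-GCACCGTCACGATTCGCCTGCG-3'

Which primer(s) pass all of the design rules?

None of the candidates satisfy all criteria.

Primer 1 (28 nt, A=9 T=8 G=4 C=7): 3' end CGA has 2 G/C ✓; longest run = 2 ✓; GC 11/28 = 39.3%, outside 44.4–64.3% ✗ — fails.
Primer 2 (27 nt, A=9 T=7 G=8 C=3): 3' end AAT has 0 G/C, need ≥2 ✗; longest run = 4 ✓; GC 11/27 = 40.7%, outside 44.4–64.3% ✗ — fails.
Primer 3 (22 nt, A=3 T=4 G=6 C=9): 3' end GCG has 3 G/C ✓; longest run = 2 ✓; GC 15/22 = 68.2%, outside 44.4–64.3% ✗ — fails.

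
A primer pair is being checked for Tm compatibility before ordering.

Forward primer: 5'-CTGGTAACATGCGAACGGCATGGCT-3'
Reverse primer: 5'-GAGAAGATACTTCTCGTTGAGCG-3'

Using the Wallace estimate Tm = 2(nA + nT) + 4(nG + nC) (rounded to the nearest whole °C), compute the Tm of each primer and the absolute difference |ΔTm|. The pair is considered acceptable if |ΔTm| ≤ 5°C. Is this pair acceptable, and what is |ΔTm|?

|ΔTm| = 10°C; the pair is not acceptable.

Forward: A=6 T=5 G=8 C=6 → Tm = 2·11 + 4·14 = 78°C.
Reverse: A=6 T=6 G=7 C=4 → Tm = 2·12 + 4·11 = 68°C.
|ΔTm| = |78 − 68| = 10°C, > 5°C.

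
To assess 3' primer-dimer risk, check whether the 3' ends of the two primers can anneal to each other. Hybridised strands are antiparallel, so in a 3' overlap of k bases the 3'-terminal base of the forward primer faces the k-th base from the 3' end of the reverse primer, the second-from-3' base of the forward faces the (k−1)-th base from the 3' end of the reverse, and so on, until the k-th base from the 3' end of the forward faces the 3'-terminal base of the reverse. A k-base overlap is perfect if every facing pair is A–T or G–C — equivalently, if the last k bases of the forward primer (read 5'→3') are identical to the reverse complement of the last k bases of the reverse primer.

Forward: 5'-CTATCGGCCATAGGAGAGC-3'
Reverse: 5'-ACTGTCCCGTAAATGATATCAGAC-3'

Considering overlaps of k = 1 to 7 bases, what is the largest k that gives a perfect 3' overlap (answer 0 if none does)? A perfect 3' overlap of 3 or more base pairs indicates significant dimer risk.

Last 7 bases (5'→3') — forward …GGAGAGC, reverse …ATCAGAC.
Reverse complement of the reverse primer's last 7 bases: GTCTGAT; its first k bases are the reverse complement of the reverse primer's last k bases, so a perfect k-base overlap needs the forward primer's last k bases to equal them.
Comparing (forward last k vs required): k=1: C vs G ✗; k=2: GC vs GT ✗; k=3: AGC vs GTC ✗; k=4: GAGC vs GTCT ✗; k=5: AGAGC vs GTCTG ✗; k=6: GAGAGC vs GTCTGA ✗; k=7: GGAGAGC vs GTCTGAT ✗.
No overlap length from 1 to 7 is perfect, so the longest perfect 3' overlap is 0.

Longest perfect overlap: 0 complementary base pairs; below the dimer-risk threshold (threshold 3).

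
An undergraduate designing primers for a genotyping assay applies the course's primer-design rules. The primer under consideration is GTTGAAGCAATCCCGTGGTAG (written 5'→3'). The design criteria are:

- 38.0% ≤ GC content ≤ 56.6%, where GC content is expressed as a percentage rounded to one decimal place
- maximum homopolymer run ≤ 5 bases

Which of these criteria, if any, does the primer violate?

Base counts: A=5, T=5, G=7, C=4 (length 21).
GC content: GC 11/21 = 52.4% ✓
homopolymer run: longest run = 3 ✓

Meets all criteria.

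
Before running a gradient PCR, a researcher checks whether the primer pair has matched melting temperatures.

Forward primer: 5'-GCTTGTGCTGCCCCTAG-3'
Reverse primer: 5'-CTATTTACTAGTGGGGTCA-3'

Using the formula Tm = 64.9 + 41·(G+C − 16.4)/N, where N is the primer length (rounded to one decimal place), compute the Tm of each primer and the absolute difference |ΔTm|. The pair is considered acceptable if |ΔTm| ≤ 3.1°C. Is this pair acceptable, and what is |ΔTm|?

Forward: G+C = 11, N = 17 → Tm = 64.9 + 41·(11 − 16.4)/17 = 51.9°C.
Reverse: G+C = 8, N = 19 → Tm = 64.9 + 41·(8 − 16.4)/19 = 46.8°C.
|ΔTm| = |51.9 − 46.8| = 5.1°C, > 3.1°C.

|ΔTm| = 5.1°C; the pair is not acceptable.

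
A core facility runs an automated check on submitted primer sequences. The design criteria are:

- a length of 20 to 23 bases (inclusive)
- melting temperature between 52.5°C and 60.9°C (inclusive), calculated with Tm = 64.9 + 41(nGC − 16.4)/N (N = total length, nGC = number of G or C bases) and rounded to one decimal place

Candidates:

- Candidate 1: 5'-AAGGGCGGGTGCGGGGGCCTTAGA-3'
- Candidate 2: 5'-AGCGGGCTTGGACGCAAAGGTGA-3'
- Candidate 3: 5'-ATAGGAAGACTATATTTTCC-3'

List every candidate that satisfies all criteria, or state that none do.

Candidate 2 only.

Candidate 1 (24 nt, A=4 T=3 G=13 C=4): length 24, outside 20–23 ✗; Tm = 64.9 + 41·(17 − 16.4)/24 = 65.9°C, outside 52.5–60.9°C ✗ — fails.
Candidate 2 (23 nt, A=6 T=3 G=10 C=4): length 23 ✓; Tm = 64.9 + 41·(14 − 16.4)/23 = 60.6°C ✓ — passes.
Candidate 3 (20 nt, A=7 T=7 G=3 C=3): length 20 ✓; Tm = 64.9 + 41·(6 − 16.4)/20 = 43.6°C, outside 52.5–60.9°C ✗ — fails.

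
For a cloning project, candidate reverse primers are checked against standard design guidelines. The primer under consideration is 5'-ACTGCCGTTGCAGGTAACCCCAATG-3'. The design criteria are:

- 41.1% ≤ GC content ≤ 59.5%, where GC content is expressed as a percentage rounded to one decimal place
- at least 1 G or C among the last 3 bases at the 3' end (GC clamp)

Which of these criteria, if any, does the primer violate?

Meets all criteria.

Base counts: A=6, T=5, G=6, C=8 (length 25).
GC content: GC 14/25 = 56.0% ✓
GC clamp: 3' end ATG has 1 G/C ✓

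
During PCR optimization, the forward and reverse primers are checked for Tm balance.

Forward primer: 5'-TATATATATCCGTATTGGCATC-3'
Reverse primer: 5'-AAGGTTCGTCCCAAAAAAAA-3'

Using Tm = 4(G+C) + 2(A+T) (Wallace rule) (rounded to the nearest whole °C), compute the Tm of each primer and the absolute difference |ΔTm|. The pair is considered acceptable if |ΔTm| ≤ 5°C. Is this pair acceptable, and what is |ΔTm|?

Forward: A=6 T=9 G=3 C=4 → Tm = 2·15 + 4·7 = 58°C.
Reverse: A=10 T=3 G=3 C=4 → Tm = 2·13 + 4·7 = 54°C.
|ΔTm| = |58 − 54| = 4°C, ≤ 5°C.

|ΔTm| = 4°C; the pair is acceptable.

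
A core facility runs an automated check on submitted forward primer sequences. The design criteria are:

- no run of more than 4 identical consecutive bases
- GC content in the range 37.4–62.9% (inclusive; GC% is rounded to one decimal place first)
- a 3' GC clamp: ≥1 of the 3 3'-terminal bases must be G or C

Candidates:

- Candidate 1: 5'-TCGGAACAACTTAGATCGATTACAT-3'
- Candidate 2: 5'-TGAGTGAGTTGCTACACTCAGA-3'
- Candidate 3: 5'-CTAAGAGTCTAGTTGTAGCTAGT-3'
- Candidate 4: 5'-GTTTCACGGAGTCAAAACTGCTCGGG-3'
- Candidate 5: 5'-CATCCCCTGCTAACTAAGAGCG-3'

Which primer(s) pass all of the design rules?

Candidate 1 (25 nt, A=9 T=7 G=4 C=5): longest run = 2 ✓; GC 9/25 = 36.0%, outside 37.4–62.9% ✗; 3' end CAT has 1 G/C ✓ — fails.
Candidate 2 (22 nt, A=6 T=6 G=6 C=4): longest run = 2 ✓; GC 10/22 = 45.5% ✓; 3' end AGA has 1 G/C ✓ — passes.
Candidate 3 (23 nt, A=6 T=8 G=6 C=3): longest run = 2 ✓; GC 9/23 = 39.1% ✓; 3' end AGT has 1 G/C ✓ — passes.
Candidate 4 (26 nt, A=6 T=6 G=8 C=6): longest run = 4 ✓; GC 14/26 = 53.8% ✓; 3' end GGG has 3 G/C ✓ — passes.
Candidate 5 (22 nt, A=6 T=4 G=4 C=8): longest run = 4 ✓; GC 12/22 = 54.5% ✓; 3' end GCG has 3 G/C ✓ — passes.

Candidate 2, Candidate 3, Candidate 4 and Candidate 5.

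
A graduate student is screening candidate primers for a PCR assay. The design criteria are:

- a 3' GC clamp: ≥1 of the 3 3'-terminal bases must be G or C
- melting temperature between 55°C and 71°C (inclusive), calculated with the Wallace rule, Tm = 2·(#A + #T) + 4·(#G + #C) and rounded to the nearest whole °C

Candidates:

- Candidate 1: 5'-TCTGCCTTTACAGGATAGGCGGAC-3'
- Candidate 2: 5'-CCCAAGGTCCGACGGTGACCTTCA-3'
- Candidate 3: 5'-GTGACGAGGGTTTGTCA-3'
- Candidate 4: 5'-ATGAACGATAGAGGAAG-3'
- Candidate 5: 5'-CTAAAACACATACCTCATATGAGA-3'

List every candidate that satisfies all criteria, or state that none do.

Candidate 5 only.

Candidate 1 (24 nt, A=5 T=6 G=7 C=6): 3' end GAC has 2 G/C ✓; Tm = 2·11 + 4·13 = 74°C, outside 55–71°C ✗ — fails.
Candidate 2 (24 nt, A=5 T=4 G=6 C=9): 3' end TCA has 1 G/C ✓; Tm = 2·9 + 4·15 = 78°C, outside 55–71°C ✗ — fails.
Candidate 3 (17 nt, A=3 T=5 G=7 C=2): 3' end TCA has 1 G/C ✓; Tm = 2·8 + 4·9 = 52°C, outside 55–71°C ✗ — fails.
Candidate 4 (17 nt, A=8 T=2 G=6 C=1): 3' end AAG has 1 G/C ✓; Tm = 2·10 + 4·7 = 48°C, outside 55–71°C ✗ — fails.
Candidate 5 (24 nt, A=11 T=5 G=2 C=6): 3' end AGA has 1 G/C ✓; Tm = 2·16 + 4·8 = 64°C ✓ — passes.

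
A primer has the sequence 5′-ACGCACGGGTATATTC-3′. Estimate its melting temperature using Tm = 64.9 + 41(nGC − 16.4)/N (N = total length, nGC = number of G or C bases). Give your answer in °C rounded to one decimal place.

43.4°C

Base counts: A=4, T=4, G=4, C=4; G+C = 8, N = 16.
Tm = 64.9 + 41·(8 − 16.4)/16 = 64.9 + -344.40/16 = 43.4°C.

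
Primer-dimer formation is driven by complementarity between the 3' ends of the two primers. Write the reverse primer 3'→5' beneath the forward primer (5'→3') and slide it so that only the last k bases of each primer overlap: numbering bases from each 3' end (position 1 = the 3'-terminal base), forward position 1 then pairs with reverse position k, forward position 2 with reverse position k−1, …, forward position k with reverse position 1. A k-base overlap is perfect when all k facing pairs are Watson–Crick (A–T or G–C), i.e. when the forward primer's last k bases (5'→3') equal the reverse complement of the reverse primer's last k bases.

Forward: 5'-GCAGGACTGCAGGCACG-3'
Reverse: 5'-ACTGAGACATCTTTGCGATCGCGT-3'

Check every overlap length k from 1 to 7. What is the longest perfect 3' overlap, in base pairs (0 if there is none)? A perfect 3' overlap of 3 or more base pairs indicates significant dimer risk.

Longest perfect overlap: 3 complementary base pairs; significant dimer risk (threshold 3).

Last 7 bases (5'→3') — forward …AGGCACG, reverse …ATCGCGT.
Reverse complement of the reverse primer's last 7 bases: ACGCGAT; its first k bases are the reverse complement of the reverse primer's last k bases, so a perfect k-base overlap needs the forward primer's last k bases to equal them.
Comparing (forward last k vs required): k=1: G vs A ✗; k=2: CG vs AC ✗; k=3: ACG vs ACG ✓; k=4: CACG vs ACGC ✗; k=5: GCACG vs ACGCG ✗; k=6: GGCACG vs ACGCGA ✗; k=7: AGGCACG vs ACGCGAT ✗.
Only k = 3 is perfect, so the longest perfect 3' overlap is 3.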